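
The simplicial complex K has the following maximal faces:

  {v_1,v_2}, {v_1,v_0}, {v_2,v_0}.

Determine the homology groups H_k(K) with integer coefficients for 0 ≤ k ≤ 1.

H_0 = Z,  H_1 = Z.

Order the vertices as v_0 < v_1 < v_2. Listing each simplex with vertices in this order, K has dimension 1 with simplices:

  0-simplices (3): [v_0], [v_1], [v_2]
  1-simplices (3): [v_0,v_1], [v_0,v_2], [v_1,v_2]

so the chain groups are C_0 ≅ Z^3, C_1 ≅ Z^3.

∂_1: C_1 → C_0 maps an edge to its endpoints' difference, ∂[p,q] = q − p.
This gives a 3×3 integer matrix of rank 2; reducing to Smith normal form yields diagonal entries (1,1).

Reading off H_k = ker ∂_k / im ∂_{k+1}:

  H_0: rank C_0 − rank ∂_1 = 3 − 2 = 1, and the invariant factors of ∂_1 are all 1, so H_0 ≅ Z.
  H_1: rank ker ∂_1 − rank ∂_2 = (3 − 2) − 0 = 1, and there is no ∂_2, so H_1 ≅ Z.

(K is a triangulation of the circle S^1.)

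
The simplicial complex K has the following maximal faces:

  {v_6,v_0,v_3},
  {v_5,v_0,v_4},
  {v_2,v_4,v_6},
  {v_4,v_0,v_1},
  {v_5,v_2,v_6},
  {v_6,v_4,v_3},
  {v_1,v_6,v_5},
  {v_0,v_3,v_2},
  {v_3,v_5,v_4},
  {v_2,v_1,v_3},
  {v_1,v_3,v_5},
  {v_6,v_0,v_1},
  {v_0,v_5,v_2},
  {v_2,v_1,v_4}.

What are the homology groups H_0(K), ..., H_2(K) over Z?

H_0 = Z,  H_1 = Z^2,  H_2 = Z.

We work with the vertex ordering v_0 < v_1 < v_2 < v_3 < v_4 < v_5 < v_6. The simplices of K, each written with vertices in increasing order, are:

  0-simplices (7): [v_0], [v_1], [v_2], [v_3], [v_4], [v_5], [v_6]
  1-simplices (21): (21 of them)
  2-simplices (14): (14 of them)

giving chain groups C_0 ≅ Z^7, C_1 ≅ Z^21, C_2 ≅ Z^14.

The boundary map ∂_1: C_1 → C_0 maps an edge to its endpoints' difference, ∂[p,q] = q − p. For instance
  ∂[v_0,v_5] = [v_5] − [v_0].
The resulting 7×21 matrix has rank 6, and its Smith normal form has invariant factors (1,1,1,1,1,1).

Boundary ∂_2: C_2 → C_1 maps a triangle to the signed sum of its edges. For instance
  ∂[v_1,v_2,v_4] = [v_2,v_4] − [v_1,v_4] + [v_1,v_2],
  ∂[v_0,v_1,v_4] = [v_1,v_4] − [v_0,v_4] + [v_0,v_1].
The 21×14 boundary matrix has rank 13 and Smith normal form diag(1,1,1,1,1,1,1,1,1,1,1,1,1).

Computing H_k = (kernel of ∂_k) / (image of ∂_{k+1}):

  H_0: rank C_0 − rank ∂_1 = 7 − 6 = 1, and the invariant factors of ∂_1 are all 1, so H_0 ≅ Z.
  H_1: rank ker ∂_1 − rank ∂_2 = (21 − 6) − 13 = 2, and the invariant factors of ∂_2 are all 1, so H_1 ≅ Z^2.
  H_2: rank ker ∂_2 − rank ∂_3 = (14 − 13) − 0 = 1, and there is no ∂_3, so H_2 ≅ Z.

As a check, the Euler characteristic is 7 − 21 + 14 = 0, which agrees with 1 − 2 + 1 = 0.
(K is a triangulation of the torus T^2.)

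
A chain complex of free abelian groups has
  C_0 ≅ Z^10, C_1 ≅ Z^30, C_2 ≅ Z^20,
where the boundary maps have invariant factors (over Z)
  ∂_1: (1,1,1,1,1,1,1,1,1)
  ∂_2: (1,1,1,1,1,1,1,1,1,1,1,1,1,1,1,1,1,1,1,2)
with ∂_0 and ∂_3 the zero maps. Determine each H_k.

H_0 = Z,  H_1 = Z × Z/2,  H_2 = 0.

H_0: b_0 = 10 − 0 − 9 = 1; torsion from ∂_1 factors > 1: none. So H_0 = Z.
H_1: b_1 = 30 − 9 − 20 = 1; torsion from ∂_2 factors > 1: [2]. So H_1 = Z × Z/2.
H_2: b_2 = 20 − 20 − 0 = 0; torsion from ∂_3 factors > 1: none. So H_2 = 0.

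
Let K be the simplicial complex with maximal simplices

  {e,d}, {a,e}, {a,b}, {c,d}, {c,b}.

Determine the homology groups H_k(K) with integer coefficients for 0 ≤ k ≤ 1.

H_0 ≅ Z,  H_1 ≅ Z.

Take the total order a < b < c < d < e on the vertex set. Then K (dimension 1) consists of the simplices:

  0-simplices (5): a, b, c, d, e
  1-simplices (5): ab, ae, bc, cd, de

giving chain groups C_0 ≅ Z^5, C_1 ≅ Z^5.

The boundary map ∂_1: C_1 → C_0 is given by ∂[p,q] = [q] − [p]. For instance
  ∂bc = c − b.
As a 5×5 matrix over Z this has rank 4, with invariant factors (1,1,1,1).

From H_k ≅ ker(∂_k) / im(∂_{k+1}) we obtain:

  H_0: rank C_0 − rank ∂_1 = 5 − 4 = 1, and the invariant factors of ∂_1 are all 1, so H_0 = Z.
  H_1: rank ker ∂_1 − rank ∂_2 = (5 − 4) − 0 = 1, and there is no ∂_2, so H_1 = Z.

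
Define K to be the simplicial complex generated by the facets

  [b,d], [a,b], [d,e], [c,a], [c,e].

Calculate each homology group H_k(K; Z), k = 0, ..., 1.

Fix the vertex order a < b < c < d < e and write every simplex with vertices in increasing order. Then dim K = 1 and the simplices of K are:

  0-simplices (5): a, b, c, d, e
  1-simplices (5): ab, ac, bd, ce, de

giving chain groups C_0 ≅ Z^5, C_1 ≅ Z^5.

∂_1: C_1 → C_0 sends each edge [p,q] (with p < q) to q − p.
As a 5×5 matrix over Z this has rank 4, with invariant factors (1,1,1,1).

Reading off H_k = ker ∂_k / im ∂_{k+1}:

  H_0: rank C_0 − rank ∂_1 = 5 − 4 = 1, and the invariant factors of ∂_1 are all 1, so H_0 = Z.
  H_1: rank ker ∂_1 − rank ∂_2 = (5 − 4) − 0 = 1, and there is no ∂_2, so H_1 = Z.

H_0 ≅ Z,  H_1 ≅ Z.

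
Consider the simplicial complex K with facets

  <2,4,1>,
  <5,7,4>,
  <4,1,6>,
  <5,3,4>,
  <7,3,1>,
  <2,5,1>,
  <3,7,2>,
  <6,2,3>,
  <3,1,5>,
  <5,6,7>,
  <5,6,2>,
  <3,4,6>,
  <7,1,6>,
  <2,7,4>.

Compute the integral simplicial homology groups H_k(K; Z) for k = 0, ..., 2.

H_0 = Z,  H_1 = Z^2,  H_2 = Z.

We work with the vertex ordering 1 < 2 < 3 < 4 < 5 < 6 < 7. The simplices of K, each written with vertices in increasing order, are:

  0-simplices (7): [1], [2], [3], [4], [5], [6], [7]
  1-simplices (21): [1,2], [1,3], [1,4], [1,5], [1,6], [1,7], [2,3], [2,4], [2,5], [2,6], [2,7], [3,4], [3,5], [3,6], [3,7], [4,5], [4,6], [4,7], [5,6], [5,7], [6,7]
  2-simplices (14): [1,2,4], [1,2,5], [1,3,5], [1,3,7], [1,4,6], [1,6,7], [2,3,6], [2,3,7], [2,4,7], [2,5,6], [3,4,5], [3,4,6], [4,5,7], [5,6,7]

giving chain groups C_0 ≅ Z^7, C_1 ≅ Z^21, C_2 ≅ Z^14.

∂_1: C_1 → C_0 maps an edge to its endpoints' difference, ∂[p,q] = q − p. For instance
  ∂[4,5] = [5] − [4].
The 7×21 boundary matrix has rank 6 and Smith normal form diag(1,1,1,1,1,1).

Boundary ∂_2: C_2 → C_1 maps a triangle to the signed sum of its edges. For instance
  ∂[1,2,5] = [2,5] − [1,5] + [1,2],
  ∂[4,5,7] = [5,7] − [4,7] + [4,5].
As a 21×14 matrix over Z this has rank 13, with invariant factors (1,1,1,1,1,1,1,1,1,1,1,1,1).

Now H_k = ker ∂_k / im ∂_{k+1}, so:

  H_0: rank C_0 − rank ∂_1 = 7 − 6 = 1, and the invariant factors of ∂_1 are all 1, so H_0 = Z.
  H_1: rank ker ∂_1 − rank ∂_2 = (21 − 6) − 13 = 2, and the invariant factors of ∂_2 are all 1, so H_1 = Z^2.
  H_2: rank ker ∂_2 − rank ∂_3 = (14 − 13) − 0 = 1, and there is no ∂_3, so H_2 = Z.

As a check, the Euler characteristic is 7 − 21 + 14 = 0, which agrees with 1 − 2 + 1 = 0.
(K is a triangulation of the torus T^2.)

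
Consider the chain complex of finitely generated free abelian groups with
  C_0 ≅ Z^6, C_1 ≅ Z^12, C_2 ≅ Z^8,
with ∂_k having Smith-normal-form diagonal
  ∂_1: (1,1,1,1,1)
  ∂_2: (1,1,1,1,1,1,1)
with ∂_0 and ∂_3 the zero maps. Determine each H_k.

H_0 = Z,  H_1 = 0,  H_2 = Z.

H_0: b_0 = 6 − 0 − 5 = 1; torsion from ∂_1 factors > 1: none. So H_0 = Z.
H_1: b_1 = 12 − 5 − 7 = 0; torsion from ∂_2 factors > 1: none. So H_1 = 0.
H_2: b_2 = 8 − 7 − 0 = 1; torsion from ∂_3 factors > 1: none. So H_2 = Z.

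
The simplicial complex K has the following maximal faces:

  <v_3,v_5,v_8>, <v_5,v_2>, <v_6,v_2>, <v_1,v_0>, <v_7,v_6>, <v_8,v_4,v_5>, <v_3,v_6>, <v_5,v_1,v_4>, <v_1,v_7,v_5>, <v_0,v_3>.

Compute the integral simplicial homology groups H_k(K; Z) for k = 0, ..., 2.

Order the vertices as v_0 < v_1 < v_2 < v_3 < v_4 < v_5 < v_6 < v_7 < v_8. Listing each simplex with vertices in this order, K has dimension 2 with simplices:

  0-simplices (9): [v_0], [v_1], [v_2], [v_3], [v_4], [v_5], [v_6], [v_7], [v_8]
  1-simplices (15): (15 of them)
  2-simplices (4): [v_1,v_4,v_5], [v_1,v_5,v_7], [v_3,v_5,v_8], [v_4,v_5,v_8]

giving chain groups C_0 ≅ Z^9, C_1 ≅ Z^15, C_2 ≅ Z^4.

The boundary map ∂_1: C_1 → C_0 maps an edge to its endpoints' difference, ∂[p,q] = q − p.
This gives a 9×15 integer matrix of rank 8; reducing to Smith normal form yields diagonal entries (1,1,1,1,1,1,1,1).

Boundary ∂_2: C_2 → C_1 sends each 2-simplex [p,q,r] to [q,r] − [p,r] + [p,q]. For instance
  ∂[v_1,v_5,v_7] = [v_5,v_7] − [v_1,v_7] + [v_1,v_5],
  ∂[v_4,v_5,v_8] = [v_5,v_8] − [v_4,v_8] + [v_4,v_5].
As a 15×4 matrix over Z this has rank 4, with invariant factors (1,1,1,1).

From H_k ≅ ker(∂_k) / im(∂_{k+1}) we obtain:

  H_0: rank C_0 − rank ∂_1 = 9 − 8 = 1, and the invariant factors of ∂_1 are all 1, so H_0 = Z.
  H_1: rank ker ∂_1 − rank ∂_2 = (15 − 8) − 4 = 3, and the invariant factors of ∂_2 are all 1, so H_1 = Z^3.
  H_2: rank ker ∂_2 − rank ∂_3 = (4 − 4) − 0 = 0, and there is no ∂_3, so H_2 = 0.

As a check, the Euler characteristic is 9 − 15 + 4 = -2, which agrees with 1 − 3 + 0 = -2.

H_0 ≅ Z,  H_1 ≅ Z^3,  H_2 = 0.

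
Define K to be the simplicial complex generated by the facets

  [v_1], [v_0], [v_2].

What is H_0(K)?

H_0 ≅ Z^3.

Order the vertices as v_0 < v_1 < v_2. Listing each simplex with vertices in this order, K has dimension 0 with simplices:

  0-simplices (3): [v_0], [v_1], [v_2]

giving chain groups C_0 ≅ Z^3.

Now H_k = ker ∂_k / im ∂_{k+1}, so:

  H_0: rank C_0 − rank ∂_1 = 3 − 0 = 3, and there is no ∂_1, so H_0 ≅ Z^3.

(K is a triangulation of a set of 3 points.)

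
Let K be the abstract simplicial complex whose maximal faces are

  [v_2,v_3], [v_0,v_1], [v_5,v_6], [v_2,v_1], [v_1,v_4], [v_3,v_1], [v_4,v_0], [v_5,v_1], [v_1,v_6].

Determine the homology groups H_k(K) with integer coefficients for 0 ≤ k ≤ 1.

We work with the vertex ordering v_0 < v_1 < v_2 < v_3 < v_4 < v_5 < v_6. The simplices of K, each written with vertices in increasing order, are:

  0-simplices (7): [v_0], [v_1], [v_2], [v_3], [v_4], [v_5], [v_6]
  1-simplices (9): [v_0,v_1], [v_0,v_4], [v_1,v_2], [v_1,v_3], [v_1,v_4], [v_1,v_5], [v_1,v_6], [v_2,v_3], [v_5,v_6]

giving chain groups C_0 ≅ Z^7, C_1 ≅ Z^9.

∂_1: C_1 → C_0 sends each edge [p,q] (with p < q) to q − p.
The 7×9 boundary matrix has rank 6 and Smith normal form diag(1,1,1,1,1,1).

From H_k ≅ ker(∂_k) / im(∂_{k+1}) we obtain:

  H_0: rank C_0 − rank ∂_1 = 7 − 6 = 1, and the invariant factors of ∂_1 are all 1, so H_0 = Z.
  H_1: rank ker ∂_1 − rank ∂_2 = (9 − 6) − 0 = 3, and there is no ∂_2, so H_1 = Z^3.

H_0 ≅ Z,  H_1 ≅ Z^3.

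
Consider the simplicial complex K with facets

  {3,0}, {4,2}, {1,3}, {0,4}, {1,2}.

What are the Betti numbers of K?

b_0 = 1, b_1 = 1.

K has 5 vertices, 5 edges.
rank ∂_0 = 0, rank ∂_1 = 4 ⇒ b_0 = 5 − 0 − 4 = 1; all invariant factors of ∂_1 are 1 so no torsion. So H_0 = Z.
rank ∂_1 = 4, rank ∂_2 = 0 ⇒ b_1 = 5 − 4 − 0 = 1. So H_1 = Z.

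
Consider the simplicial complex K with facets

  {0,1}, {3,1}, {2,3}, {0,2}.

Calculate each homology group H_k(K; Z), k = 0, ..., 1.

Take the total order 0 < 1 < 2 < 3 on the vertex set. Then K (dimension 1) consists of the simplices:

  0-simplices (4): [0], [1], [2], [3]
  1-simplices (4): [0,1], [0,2], [1,3], [2,3]

giving chain groups C_0 ≅ Z^4, C_1 ≅ Z^4.

Boundary ∂_1: C_1 → C_0 maps an edge to its endpoints' difference, ∂[p,q] = q − p. For instance
  ∂[1,3] = [3] − [1].
This gives a 4×4 integer matrix of rank 3; reducing to Smith normal form yields diagonal entries (1,1,1).

Reading off H_k = ker ∂_k / im ∂_{k+1}:

  H_0: rank C_0 − rank ∂_1 = 4 − 3 = 1, and the invariant factors of ∂_1 are all 1, so H_0 = Z.
  H_1: rank ker ∂_1 − rank ∂_2 = (4 − 3) − 0 = 1, and there is no ∂_2, so H_1 = Z.

H_0 ≅ Z,  H_1 ≅ Z.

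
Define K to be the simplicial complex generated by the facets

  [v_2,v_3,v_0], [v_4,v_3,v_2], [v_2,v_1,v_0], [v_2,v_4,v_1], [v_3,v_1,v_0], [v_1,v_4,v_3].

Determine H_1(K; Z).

Take the total order v_0 < v_1 < v_2 < v_3 < v_4 on the vertex set. Then K (dimension 2) consists of the simplices:

  0-simplices (5): [v_0], [v_1], [v_2], [v_3], [v_4]
  1-simplices (9): [v_0,v_1], [v_0,v_2], [v_0,v_3], [v_1,v_2], [v_1,v_3], [v_1,v_4], [v_2,v_3], [v_2,v_4], [v_3,v_4]
  2-simplices (6): [v_0,v_1,v_2], [v_0,v_1,v_3], [v_0,v_2,v_3], [v_1,v_2,v_4], [v_1,v_3,v_4], [v_2,v_3,v_4]

giving chain groups C_0 ≅ Z^5, C_1 ≅ Z^9, C_2 ≅ Z^6.

The boundary map ∂_1: C_1 → C_0 sends each edge [p,q] (with p < q) to q − p. For instance
  ∂[v_0,v_2] = [v_2] − [v_0].
As a 5×9 matrix over Z this has rank 4, with invariant factors (1,1,1,1).

∂_2: C_2 → C_1 sends each 2-simplex [p,q,r] to [q,r] − [p,r] + [p,q]. For instance
  ∂[v_2,v_3,v_4] = [v_3,v_4] − [v_2,v_4] + [v_2,v_3],
  ∂[v_1,v_2,v_4] = [v_2,v_4] − [v_1,v_4] + [v_1,v_2].
The 9×6 boundary matrix has rank 5 and Smith normal form diag(1,1,1,1,1).

From H_k ≅ ker(∂_k) / im(∂_{k+1}) we obtain:

  H_1: rank ker ∂_1 − rank ∂_2 = (9 − 4) − 5 = 0, and the invariant factors of ∂_2 are all 1, so H_1 ≅ 0.

H_1 = 0.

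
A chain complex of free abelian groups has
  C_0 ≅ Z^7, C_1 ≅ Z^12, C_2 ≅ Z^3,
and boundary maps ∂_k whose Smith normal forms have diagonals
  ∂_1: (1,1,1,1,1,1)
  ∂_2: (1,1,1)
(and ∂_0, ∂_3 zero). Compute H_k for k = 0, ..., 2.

H_0 ≅ Z,  H_1 ≅ Z^3,  H_2 = 0.

H_0: b_0 = 7 − 0 − 6 = 1; torsion from ∂_1 factors > 1: none. So H_0 ≅ Z.
H_1: b_1 = 12 − 6 − 3 = 3; torsion from ∂_2 factors > 1: none. So H_1 ≅ Z^3.
H_2: b_2 = 3 − 3 − 0 = 0; torsion from ∂_3 factors > 1: none. So H_2 ≅ 0.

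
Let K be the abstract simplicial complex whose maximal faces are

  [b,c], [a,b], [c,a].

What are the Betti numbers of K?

b_0 = 1, b_1 = 1.

K has 3 vertices, 3 edges.
rank ∂_0 = 0, rank ∂_1 = 2 ⇒ b_0 = 3 − 0 − 2 = 1; all invariant factors of ∂_1 are 1 so no torsion. So H_0 = Z.
rank ∂_1 = 2, rank ∂_2 = 0 ⇒ b_1 = 3 − 2 − 0 = 1. So H_1 = Z.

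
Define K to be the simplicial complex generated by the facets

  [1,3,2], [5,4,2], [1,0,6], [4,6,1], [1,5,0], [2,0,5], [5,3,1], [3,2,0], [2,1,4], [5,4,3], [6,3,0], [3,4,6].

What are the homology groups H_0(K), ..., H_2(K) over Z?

Fix the vertex order 0 < 1 < 2 < 3 < 4 < 5 < 6 and write every simplex with vertices in increasing order. Then dim K = 2 and the simplices of K are:

  0-simplices (7): [0], [1], [2], [3], [4], [5], [6]
  1-simplices (18): [0,1], [0,2], [0,3], [0,5], [0,6], [1,2], [1,3], [1,4], [1,5], [1,6], [2,3], [2,4], [2,5], [3,4], [3,5], [3,6], [4,5], [4,6]
  2-simplices (12): [0,1,5], [0,1,6], [0,2,3], [0,2,5], [0,3,6], [1,2,3], [1,2,4], [1,3,5], [1,4,6], [2,4,5], [3,4,5], [3,4,6]

giving chain groups C_0 ≅ Z^7, C_1 ≅ Z^18, C_2 ≅ Z^12.

The boundary map ∂_1: C_1 → C_0 maps an edge to its endpoints' difference, ∂[p,q] = q − p. For instance
  ∂[0,6] = [6] − [0].
This gives a 7×18 integer matrix of rank 6; reducing to Smith normal form yields diagonal entries (1,1,1,1,1,1).

Boundary ∂_2: C_2 → C_1 acts by ∂[p,q,r] = [q,r] − [p,r] + [p,q]. For instance
  ∂[0,1,6] = [1,6] − [0,6] + [0,1],
  ∂[2,4,5] = [4,5] − [2,5] + [2,4].
This gives a 18×12 integer matrix of rank 12; reducing to Smith normal form yields diagonal entries (1,1,1,1,1,1,1,1,1,1,1,2).

Reading off H_k = ker ∂_k / im ∂_{k+1}:

  H_0: rank C_0 − rank ∂_1 = 7 − 6 = 1, and the invariant factors of ∂_1 are all 1, so H_0 ≅ Z.
  H_1: rank ker ∂_1 − rank ∂_2 = (18 − 6) − 12 = 0, and ∂_2 has invariant factor 2 > 1, so H_1 ≅ Z/2.
  H_2: rank ker ∂_2 − rank ∂_3 = (12 − 12) − 0 = 0, and there is no ∂_3, so H_2 ≅ 0.

(K is a triangulation of the real projective plane RP^2.)

H_0 = Z,  H_1 = Z/2,  H_2 = 0.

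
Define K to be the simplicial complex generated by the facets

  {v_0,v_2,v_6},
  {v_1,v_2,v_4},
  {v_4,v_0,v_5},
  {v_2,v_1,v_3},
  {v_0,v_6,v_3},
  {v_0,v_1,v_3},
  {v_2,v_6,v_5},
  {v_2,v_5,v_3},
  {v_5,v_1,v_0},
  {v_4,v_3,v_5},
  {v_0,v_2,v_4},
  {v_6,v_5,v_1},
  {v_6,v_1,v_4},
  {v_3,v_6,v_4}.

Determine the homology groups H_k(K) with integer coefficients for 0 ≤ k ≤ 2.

H_0 ≅ Z,  H_1 ≅ Z^2,  H_2 ≅ Z.

Fix the vertex order v_0 < v_1 < v_2 < v_3 < v_4 < v_5 < v_6 and write every simplex with vertices in increasing order. Then dim K = 2 and the simplices of K are:

  0-simplices (7): [v_0], [v_1], [v_2], [v_3], [v_4], [v_5], [v_6]
  1-simplices (21): (21 of them)
  2-simplices (14): (14 of them)

Hence C_0 ≅ Z^7, C_1 ≅ Z^21, C_2 ≅ Z^14.

∂_1: C_1 → C_0 sends each edge [p,q] (with p < q) to q − p. For instance
  ∂[v_3,v_5] = [v_5] − [v_3].
The resulting 7×21 matrix has rank 6, and its Smith normal form has invariant factors (1,1,1,1,1,1).

The boundary map ∂_2: C_2 → C_1 acts by ∂[p,q,r] = [q,r] − [p,r] + [p,q]. For instance
  ∂[v_0,v_3,v_6] = [v_3,v_6] − [v_0,v_6] + [v_0,v_3],
  ∂[v_1,v_2,v_4] = [v_2,v_4] − [v_1,v_4] + [v_1,v_2].
The 21×14 boundary matrix has rank 13 and Smith normal form diag(1,1,1,1,1,1,1,1,1,1,1,1,1).

Now H_k = ker ∂_k / im ∂_{k+1}, so:

  H_0: rank C_0 − rank ∂_1 = 7 − 6 = 1, and the invariant factors of ∂_1 are all 1, so H_0 ≅ Z.
  H_1: rank ker ∂_1 − rank ∂_2 = (21 − 6) − 13 = 2, and the invariant factors of ∂_2 are all 1, so H_1 ≅ Z^2.
  H_2: rank ker ∂_2 − rank ∂_3 = (14 − 13) − 0 = 1, and there is no ∂_3, so H_2 ≅ Z.

As a check, the Euler characteristic is 7 − 21 + 14 = 0, which agrees with 1 − 2 + 1 = 0.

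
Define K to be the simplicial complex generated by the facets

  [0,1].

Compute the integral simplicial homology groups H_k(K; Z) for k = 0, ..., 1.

Order the vertices as 0 < 1. Listing each simplex with vertices in this order, K has dimension 1 with simplices:

  0-simplices (2): [0], [1]
  1-simplices (1): [0,1]

giving chain groups C_0 ≅ Z^2, C_1 ≅ Z^1.

∂_1: C_1 → C_0 is given by ∂[p,q] = [q] − [p]. For instance
  ∂[0,1] = [1] − [0].
This gives a 2×1 integer matrix of rank 1; reducing to Smith normal form yields diagonal entries (1).

Now H_k = ker ∂_k / im ∂_{k+1}, so:

  H_0: rank C_0 − rank ∂_1 = 2 − 1 = 1, and the invariant factors of ∂_1 are all 1, so H_0 ≅ Z.
  H_1: rank ker ∂_1 − rank ∂_2 = (1 − 1) − 0 = 0, and there is no ∂_2, so H_1 ≅ 0.

H_0 = Z,  H_1 = 0.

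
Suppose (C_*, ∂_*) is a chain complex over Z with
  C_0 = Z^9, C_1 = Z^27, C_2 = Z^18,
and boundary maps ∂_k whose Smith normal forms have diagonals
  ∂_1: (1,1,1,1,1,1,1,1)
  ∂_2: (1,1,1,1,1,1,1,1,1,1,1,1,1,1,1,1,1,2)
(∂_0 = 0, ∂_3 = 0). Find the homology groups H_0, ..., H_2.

H_0: b_0 = 9 − 0 − 8 = 1; torsion from ∂_1 factors > 1: none. So H_0 = Z.
H_1: b_1 = 27 − 8 − 18 = 1; torsion from ∂_2 factors > 1: [2]. So H_1 = Z ⊕ Z/2.
H_2: b_2 = 18 − 18 − 0 = 0; torsion from ∂_3 factors > 1: none. So H_2 = 0.

H_0 = Z,  H_1 = Z ⊕ Z/2,  H_2 = 0.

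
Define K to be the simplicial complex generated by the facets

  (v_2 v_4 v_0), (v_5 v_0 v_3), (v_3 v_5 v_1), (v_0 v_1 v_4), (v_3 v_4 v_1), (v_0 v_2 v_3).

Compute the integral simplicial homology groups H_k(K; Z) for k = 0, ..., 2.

H_0 = Z,  H_1 = Z,  H_2 = 0.

We work with the vertex ordering v_0 < v_1 < v_2 < v_3 < v_4 < v_5. The simplices of K, each written with vertices in increasing order, are:

  0-simplices (6): [v_0], [v_1], [v_2], [v_3], [v_4], [v_5]
  1-simplices (12): [v_0,v_1], [v_0,v_2], [v_0,v_3], [v_0,v_4], [v_0,v_5], [v_1,v_3], [v_1,v_4], [v_1,v_5], [v_2,v_3], [v_2,v_4], [v_3,v_4], [v_3,v_5]
  2-simplices (6): [v_0,v_1,v_4], [v_0,v_2,v_3], [v_0,v_2,v_4], [v_0,v_3,v_5], [v_1,v_3,v_4], [v_1,v_3,v_5]

Hence C_0 ≅ Z^6, C_1 ≅ Z^12, C_2 ≅ Z^6.

∂_1: C_1 → C_0 maps an edge to its endpoints' difference, ∂[p,q] = q − p. For instance
  ∂[v_0,v_3] = [v_3] − [v_0].
The resulting 6×12 matrix has rank 5, and its Smith normal form has invariant factors (1,1,1,1,1).

∂_2: C_2 → C_1 sends each 2-simplex [p,q,r] to [q,r] − [p,r] + [p,q]. For instance
  ∂[v_1,v_3,v_4] = [v_3,v_4] − [v_1,v_4] + [v_1,v_3],
  ∂[v_0,v_3,v_5] = [v_3,v_5] − [v_0,v_5] + [v_0,v_3].
The resulting 12×6 matrix has rank 6, and its Smith normal form has invariant factors (1,1,1,1,1,1).

Computing H_k = (kernel of ∂_k) / (image of ∂_{k+1}):

  H_0: rank C_0 − rank ∂_1 = 6 − 5 = 1, and the invariant factors of ∂_1 are all 1, so H_0 ≅ Z.
  H_1: rank ker ∂_1 − rank ∂_2 = (12 − 5) − 6 = 1, and the invariant factors of ∂_2 are all 1, so H_1 ≅ Z.
  H_2: rank ker ∂_2 − rank ∂_3 = (6 − 6) − 0 = 0, and there is no ∂_3, so H_2 ≅ 0.

As a check, the Euler characteristic is 6 − 12 + 6 = 0, which agrees with 1 − 1 + 0 = 0.
(K is a triangulation of the cylinder S^1 x I.)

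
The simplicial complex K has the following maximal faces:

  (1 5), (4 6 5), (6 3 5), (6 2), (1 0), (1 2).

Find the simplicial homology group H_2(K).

K has 7 vertices, 9 edges, 2 triangles.
rank ∂_2 = 2, rank ∂_3 = 0 ⇒ b_2 = 2 − 2 − 0 = 0. So H_2 = 0.

H_2 ≅ 0.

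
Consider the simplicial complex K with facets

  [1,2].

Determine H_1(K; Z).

H_1 = 0.

Order the vertices as 1 < 2. Listing each simplex with vertices in this order, K has dimension 1 with simplices:

  0-simplices (2): [1], [2]
  1-simplices (1): [1,2]

Hence C_0 ≅ Z^2, C_1 ≅ Z^1.

∂_1: C_1 → C_0 sends each edge [p,q] (with p < q) to q − p.
As a 2×1 matrix over Z this has rank 1, with invariant factors (1).

Now H_k = ker ∂_k / im ∂_{k+1}, so:

  H_1: rank ker ∂_1 − rank ∂_2 = (1 − 1) − 0 = 0, and there is no ∂_2, so H_1 ≅ 0.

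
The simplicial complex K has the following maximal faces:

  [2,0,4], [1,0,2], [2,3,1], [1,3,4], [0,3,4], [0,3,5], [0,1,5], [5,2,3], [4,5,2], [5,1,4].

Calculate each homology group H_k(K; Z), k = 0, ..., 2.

H_0 = Z,  H_1 = Z/2,  H_2 = 0.

We work with the vertex ordering 0 < 1 < 2 < 3 < 4 < 5. The simplices of K, each written with vertices in increasing order, are:

  0-simplices (6): [0], [1], [2], [3], [4], [5]
  1-simplices (15): [0,1], [0,2], [0,3], [0,4], [0,5], [1,2], [1,3], [1,4], [1,5], [2,3], [2,4], [2,5], [3,4], [3,5], [4,5]
  2-simplices (10): [0,1,2], [0,1,5], [0,2,4], [0,3,4], [0,3,5], [1,2,3], [1,3,4], [1,4,5], [2,3,5], [2,4,5]

so the chain groups are C_0 ≅ Z^6, C_1 ≅ Z^15, C_2 ≅ Z^10.

∂_1: C_1 → C_0 is given by ∂[p,q] = [q] − [p]. For instance
  ∂[0,3] = [3] − [0].
The resulting 6×15 matrix has rank 5, and its Smith normal form has invariant factors (1,1,1,1,1).

The boundary map ∂_2: C_2 → C_1 sends each 2-simplex [p,q,r] to [q,r] − [p,r] + [p,q]. For instance
  ∂[0,1,2] = [1,2] − [0,2] + [0,1],
  ∂[0,2,4] = [2,4] − [0,4] + [0,2].
This gives a 15×10 integer matrix of rank 10; reducing to Smith normal form yields diagonal entries (1,1,1,1,1,1,1,1,1,2).

Reading off H_k = ker ∂_k / im ∂_{k+1}:

  H_0: rank C_0 − rank ∂_1 = 6 − 5 = 1, and the invariant factors of ∂_1 are all 1, so H_0 ≅ Z.
  H_1: rank ker ∂_1 − rank ∂_2 = (15 − 5) − 10 = 0, and ∂_2 has invariant factor 2 > 1, so H_1 ≅ Z/2.
  H_2: rank ker ∂_2 − rank ∂_3 = (10 − 10) − 0 = 0, and there is no ∂_3, so H_2 ≅ 0.

(K is a triangulation of the real projective plane RP^2.)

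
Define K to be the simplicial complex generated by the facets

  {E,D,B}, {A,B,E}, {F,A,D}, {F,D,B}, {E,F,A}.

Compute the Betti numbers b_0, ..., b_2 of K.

Take the total order A < B < D < E < F on the vertex set. Then K (dimension 2) consists of the simplices:

  0-simplices (5): A, B, D, E, F
  1-simplices (10): AB, AD, AE, AF, BD, BE, BF, DE, DF, EF
  2-simplices (5): ABE, ADF, AEF, BDE, BDF

giving chain groups C_0 ≅ Z^5, C_1 ≅ Z^10, C_2 ≅ Z^5.

∂_1: C_1 → C_0 sends each edge [p,q] (with p < q) to q − p.
The resulting 5×10 matrix has rank 4, and its Smith normal form has invariant factors (1,1,1,1).

The boundary map ∂_2: C_2 → C_1 sends each 2-simplex [p,q,r] to [q,r] − [p,r] + [p,q]. For instance
  ∂BDE = DE − BE + BD,
  ∂ABE = BE − AE + AB.
As a 10×5 matrix over Z this has rank 5, with invariant factors (1,1,1,1,1).

Computing H_k = (kernel of ∂_k) / (image of ∂_{k+1}):

  H_0: rank C_0 − rank ∂_1 = 5 − 4 = 1, and the invariant factors of ∂_1 are all 1, so H_0 ≅ Z.
  H_1: rank ker ∂_1 − rank ∂_2 = (10 − 4) − 5 = 1, and the invariant factors of ∂_2 are all 1, so H_1 ≅ Z.
  H_2: rank ker ∂_2 − rank ∂_3 = (5 − 5) − 0 = 0, and there is no ∂_3, so H_2 ≅ 0.

(K is a triangulation of the Möbius band.)

Hence the Betti numbers are b_0 = 1, b_1 = 1, b_2 = 0.

b_0 = 1, b_1 = 1, b_2 = 0.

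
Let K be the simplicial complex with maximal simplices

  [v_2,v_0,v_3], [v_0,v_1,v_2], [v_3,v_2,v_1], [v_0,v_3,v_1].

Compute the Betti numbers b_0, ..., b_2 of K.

We work with the vertex ordering v_0 < v_1 < v_2 < v_3. The simplices of K, each written with vertices in increasing order, are:

  0-simplices (4): [v_0], [v_1], [v_2], [v_3]
  1-simplices (6): [v_0,v_1], [v_0,v_2], [v_0,v_3], [v_1,v_2], [v_1,v_3], [v_2,v_3]
  2-simplices (4): [v_0,v_1,v_2], [v_0,v_1,v_3], [v_0,v_2,v_3], [v_1,v_2,v_3]

Hence C_0 ≅ Z^4, C_1 ≅ Z^6, C_2 ≅ Z^4.

∂_1: C_1 → C_0 maps an edge to its endpoints' difference, ∂[p,q] = q − p.
The 4×6 boundary matrix has rank 3 and Smith normal form diag(1,1,1).

∂_2: C_2 → C_1 acts by ∂[p,q,r] = [q,r] − [p,r] + [p,q]. For instance
  ∂[v_0,v_2,v_3] = [v_2,v_3] − [v_0,v_3] + [v_0,v_2],
  ∂[v_1,v_2,v_3] = [v_2,v_3] − [v_1,v_3] + [v_1,v_2].
As a 6×4 matrix over Z this has rank 3, with invariant factors (1,1,1).

From H_k ≅ ker(∂_k) / im(∂_{k+1}) we obtain:

  H_0: rank C_0 − rank ∂_1 = 4 − 3 = 1, and the invariant factors of ∂_1 are all 1, so H_0 ≅ Z.
  H_1: rank ker ∂_1 − rank ∂_2 = (6 − 3) − 3 = 0, and the invariant factors of ∂_2 are all 1, so H_1 ≅ 0.
  H_2: rank ker ∂_2 − rank ∂_3 = (4 − 3) − 0 = 1, and there is no ∂_3, so H_2 ≅ Z.

(K is a triangulation of the 2-sphere S^2.)

Hence the Betti numbers are b_0 = 1, b_1 = 0, b_2 = 1.

b_0 = 1, b_1 = 0, b_2 = 1.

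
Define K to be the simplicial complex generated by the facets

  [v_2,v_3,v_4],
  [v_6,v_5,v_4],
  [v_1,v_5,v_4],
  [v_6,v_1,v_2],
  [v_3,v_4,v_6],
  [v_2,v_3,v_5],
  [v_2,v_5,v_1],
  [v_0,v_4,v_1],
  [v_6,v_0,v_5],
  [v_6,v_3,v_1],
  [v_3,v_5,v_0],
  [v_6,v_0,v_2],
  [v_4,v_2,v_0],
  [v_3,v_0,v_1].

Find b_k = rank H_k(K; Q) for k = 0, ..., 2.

Order the vertices as v_0 < v_1 < v_2 < v_3 < v_4 < v_5 < v_6. Listing each simplex with vertices in this order, K has dimension 2 with simplices:

  0-simplices (7): [v_0], [v_1], [v_2], [v_3], [v_4], [v_5], [v_6]
  1-simplices (21): (21 of them)
  2-simplices (14): (14 of them)

Hence C_0 ≅ Z^7, C_1 ≅ Z^21, C_2 ≅ Z^14.

∂_1: C_1 → C_0 maps an edge to its endpoints' difference, ∂[p,q] = q − p. For instance
  ∂[v_0,v_3] = [v_3] − [v_0].
As a 7×21 matrix over Z this has rank 6, with invariant factors (1,1,1,1,1,1).

∂_2: C_2 → C_1 maps a triangle to the signed sum of its edges. For instance
  ∂[v_0,v_2,v_6] = [v_2,v_6] − [v_0,v_6] + [v_0,v_2],
  ∂[v_0,v_1,v_3] = [v_1,v_3] − [v_0,v_3] + [v_0,v_1].
As a 21×14 matrix over Z this has rank 13, with invariant factors (1,1,1,1,1,1,1,1,1,1,1,1,1).

Reading off H_k = ker ∂_k / im ∂_{k+1}:

  H_0: rank C_0 − rank ∂_1 = 7 − 6 = 1, and the invariant factors of ∂_1 are all 1, so H_0 ≅ Z.
  H_1: rank ker ∂_1 − rank ∂_2 = (21 − 6) − 13 = 2, and the invariant factors of ∂_2 are all 1, so H_1 ≅ Z^2.
  H_2: rank ker ∂_2 − rank ∂_3 = (14 − 13) − 0 = 1, and there is no ∂_3, so H_2 ≅ Z.

Hence the Betti numbers are b_0 = 1, b_1 = 2, b_2 = 1.

b_0 = 1, b_1 = 2, b_2 = 1.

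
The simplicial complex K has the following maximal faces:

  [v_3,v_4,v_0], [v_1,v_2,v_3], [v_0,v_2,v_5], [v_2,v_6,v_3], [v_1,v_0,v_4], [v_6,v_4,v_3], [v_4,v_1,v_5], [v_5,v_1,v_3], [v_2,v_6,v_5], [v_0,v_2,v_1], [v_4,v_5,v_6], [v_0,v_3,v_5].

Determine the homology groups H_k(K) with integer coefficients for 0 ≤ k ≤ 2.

H_0 = Z,  H_1 = Z/2Z,  H_2 = 0.

Take the total order v_0 < v_1 < v_2 < v_3 < v_4 < v_5 < v_6 on the vertex set. Then K (dimension 2) consists of the simplices:

  0-simplices (7): [v_0], [v_1], [v_2], [v_3], [v_4], [v_5], [v_6]
  1-simplices (18): (18 of them)
  2-simplices (12): (12 of them)

giving chain groups C_0 ≅ Z^7, C_1 ≅ Z^18, C_2 ≅ Z^12.

The boundary map ∂_1: C_1 → C_0 maps an edge to its endpoints' difference, ∂[p,q] = q − p. For instance
  ∂[v_2,v_6] = [v_6] − [v_2].
This gives a 7×18 integer matrix of rank 6; reducing to Smith normal form yields diagonal entries (1,1,1,1,1,1).

Boundary ∂_2: C_2 → C_1 sends each 2-simplex [p,q,r] to [q,r] − [p,r] + [p,q]. For instance
  ∂[v_1,v_2,v_3] = [v_2,v_3] − [v_1,v_3] + [v_1,v_2],
  ∂[v_0,v_3,v_5] = [v_3,v_5] − [v_0,v_5] + [v_0,v_3].
As a 18×12 matrix over Z this has rank 12, with invariant factors (1,1,1,1,1,1,1,1,1,1,1,2).

Computing H_k = (kernel of ∂_k) / (image of ∂_{k+1}):

  H_0: rank C_0 − rank ∂_1 = 7 − 6 = 1, and the invariant factors of ∂_1 are all 1, so H_0 = Z.
  H_1: rank ker ∂_1 − rank ∂_2 = (18 − 6) − 12 = 0, and ∂_2 has invariant factor 2 > 1, so H_1 = Z/2Z.
  H_2: rank ker ∂_2 − rank ∂_3 = (12 − 12) − 0 = 0, and there is no ∂_3, so H_2 = 0.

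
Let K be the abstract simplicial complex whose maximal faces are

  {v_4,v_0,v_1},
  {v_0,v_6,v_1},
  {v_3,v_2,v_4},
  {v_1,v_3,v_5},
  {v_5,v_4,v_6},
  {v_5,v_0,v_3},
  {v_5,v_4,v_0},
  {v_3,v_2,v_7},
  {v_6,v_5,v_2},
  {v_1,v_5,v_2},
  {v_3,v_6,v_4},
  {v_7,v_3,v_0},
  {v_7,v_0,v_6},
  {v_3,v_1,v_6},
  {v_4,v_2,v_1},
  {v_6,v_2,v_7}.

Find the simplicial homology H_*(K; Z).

H_0 ≅ Z,  H_1 ≅ Z^2,  H_2 ≅ Z.

Fix the vertex order v_0 < v_1 < v_2 < v_3 < v_4 < v_5 < v_6 < v_7 and write every simplex with vertices in increasing order. Then dim K = 2 and the simplices of K are:

  0-simplices (8): [v_0], [v_1], [v_2], [v_3], [v_4], [v_5], [v_6], [v_7]
  1-simplices (24): (24 of them)
  2-simplices (16): (16 of them)

Hence C_0 ≅ Z^8, C_1 ≅ Z^24, C_2 ≅ Z^16.

Boundary ∂_1: C_1 → C_0 sends each edge [p,q] (with p < q) to q − p. For instance
  ∂[v_4,v_5] = [v_5] − [v_4].
As a 8×24 matrix over Z this has rank 7, with invariant factors (1,1,1,1,1,1,1).

The boundary map ∂_2: C_2 → C_1 sends each 2-simplex [p,q,r] to [q,r] − [p,r] + [p,q]. For instance
  ∂[v_0,v_3,v_5] = [v_3,v_5] − [v_0,v_5] + [v_0,v_3],
  ∂[v_2,v_3,v_7] = [v_3,v_7] − [v_2,v_7] + [v_2,v_3].
This gives a 24×16 integer matrix of rank 15; reducing to Smith normal form yields diagonal entries (1,1,1,1,1,1,1,1,1,1,1,1,1,1,1).

Computing H_k = (kernel of ∂_k) / (image of ∂_{k+1}):

  H_0: rank C_0 − rank ∂_1 = 8 − 7 = 1, and the invariant factors of ∂_1 are all 1, so H_0 = Z.
  H_1: rank ker ∂_1 − rank ∂_2 = (24 − 7) − 15 = 2, and the invariant factors of ∂_2 are all 1, so H_1 = Z^2.
  H_2: rank ker ∂_2 − rank ∂_3 = (16 − 15) − 0 = 1, and there is no ∂_3, so H_2 = Z.

As a check, the Euler characteristic is 8 − 24 + 16 = 0, which agrees with 1 − 2 + 1 = 0.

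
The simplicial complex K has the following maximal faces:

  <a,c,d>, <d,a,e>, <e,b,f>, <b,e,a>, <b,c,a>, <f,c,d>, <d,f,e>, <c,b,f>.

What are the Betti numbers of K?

b_0 = 1, b_1 = 0, b_2 = 1.

Order the vertices as a < b < c < d < e < f. Listing each simplex with vertices in this order, K has dimension 2 with simplices:

  0-simplices (6): a, b, c, d, e, f
  1-simplices (12): ab, ac, ad, ae, bc, be, bf, cd, cf, de, df, ef
  2-simplices (8): abc, abe, acd, ade, bcf, bef, cdf, def

giving chain groups C_0 ≅ Z^6, C_1 ≅ Z^12, C_2 ≅ Z^8.

Boundary ∂_1: C_1 → C_0 is given by ∂[p,q] = [q] − [p]. For instance
  ∂ad = d − a.
This gives a 6×12 integer matrix of rank 5; reducing to Smith normal form yields diagonal entries (1,1,1,1,1).

The boundary map ∂_2: C_2 → C_1 maps a triangle to the signed sum of its edges. For instance
  ∂def = ef − df + de,
  ∂abe = be − ae + ab.
The 12×8 boundary matrix has rank 7 and Smith normal form diag(1,1,1,1,1,1,1).

From H_k ≅ ker(∂_k) / im(∂_{k+1}) we obtain:

  H_0: rank C_0 − rank ∂_1 = 6 − 5 = 1, and the invariant factors of ∂_1 are all 1, so H_0 ≅ Z.
  H_1: rank ker ∂_1 − rank ∂_2 = (12 − 5) − 7 = 0, and the invariant factors of ∂_2 are all 1, so H_1 ≅ 0.
  H_2: rank ker ∂_2 − rank ∂_3 = (8 − 7) − 0 = 1, and there is no ∂_3, so H_2 ≅ Z.

Hence the Betti numbers are b_0 = 1, b_1 = 0, b_2 = 1.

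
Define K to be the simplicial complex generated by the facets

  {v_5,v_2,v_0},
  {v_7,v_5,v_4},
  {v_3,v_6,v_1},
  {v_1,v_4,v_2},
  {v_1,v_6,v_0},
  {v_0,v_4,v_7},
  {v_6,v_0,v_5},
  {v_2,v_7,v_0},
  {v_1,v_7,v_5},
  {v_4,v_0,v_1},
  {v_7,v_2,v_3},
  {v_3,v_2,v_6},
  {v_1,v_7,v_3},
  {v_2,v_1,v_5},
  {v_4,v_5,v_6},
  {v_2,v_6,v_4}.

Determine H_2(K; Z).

We work with the vertex ordering v_0 < v_1 < v_2 < v_3 < v_4 < v_5 < v_6 < v_7. The simplices of K, each written with vertices in increasing order, are:

  0-simplices (8): [v_0], [v_1], [v_2], [v_3], [v_4], [v_5], [v_6], [v_7]
  1-simplices (24): (24 of them)
  2-simplices (16): (16 of them)

giving chain groups C_0 ≅ Z^8, C_1 ≅ Z^24, C_2 ≅ Z^16.

The boundary map ∂_1: C_1 → C_0 is given by ∂[p,q] = [q] − [p]. For instance
  ∂[v_1,v_3] = [v_3] − [v_1].
The 8×24 boundary matrix has rank 7 and Smith normal form diag(1,1,1,1,1,1,1).

The boundary map ∂_2: C_2 → C_1 acts by ∂[p,q,r] = [q,r] − [p,r] + [p,q]. For instance
  ∂[v_1,v_5,v_7] = [v_5,v_7] − [v_1,v_7] + [v_1,v_5],
  ∂[v_0,v_1,v_4] = [v_1,v_4] − [v_0,v_4] + [v_0,v_1].
The resulting 24×16 matrix has rank 15, and its Smith normal form has invariant factors (1,1,1,1,1,1,1,1,1,1,1,1,1,1,1).

Computing H_k = (kernel of ∂_k) / (image of ∂_{k+1}):

  H_2: rank ker ∂_2 − rank ∂_3 = (16 − 15) − 0 = 1, and there is no ∂_3, so H_2 ≅ Z.

H_2 = Z.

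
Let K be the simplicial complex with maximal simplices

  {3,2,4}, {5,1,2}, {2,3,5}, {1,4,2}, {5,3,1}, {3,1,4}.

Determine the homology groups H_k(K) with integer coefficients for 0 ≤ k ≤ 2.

Order the vertices as 1 < 2 < 3 < 4 < 5. Listing each simplex with vertices in this order, K has dimension 2 with simplices:

  0-simplices (5): [1], [2], [3], [4], [5]
  1-simplices (9): [1,2], [1,3], [1,4], [1,5], [2,3], [2,4], [2,5], [3,4], [3,5]
  2-simplices (6): [1,2,4], [1,2,5], [1,3,4], [1,3,5], [2,3,4], [2,3,5]

Hence C_0 ≅ Z^5, C_1 ≅ Z^9, C_2 ≅ Z^6.

Boundary ∂_1: C_1 → C_0 is given by ∂[p,q] = [q] − [p]. For instance
  ∂[3,4] = [4] − [3].
This gives a 5×9 integer matrix of rank 4; reducing to Smith normal form yields diagonal entries (1,1,1,1).

∂_2: C_2 → C_1 sends each 2-simplex [p,q,r] to [q,r] − [p,r] + [p,q]. For instance
  ∂[2,3,4] = [3,4] − [2,4] + [2,3],
  ∂[1,2,5] = [2,5] − [1,5] + [1,2].
The 9×6 boundary matrix has rank 5 and Smith normal form diag(1,1,1,1,1).

Computing H_k = (kernel of ∂_k) / (image of ∂_{k+1}):

  H_0: rank C_0 − rank ∂_1 = 5 − 4 = 1, and the invariant factors of ∂_1 are all 1, so H_0 ≅ Z.
  H_1: rank ker ∂_1 − rank ∂_2 = (9 − 4) − 5 = 0, and the invariant factors of ∂_2 are all 1, so H_1 ≅ 0.
  H_2: rank ker ∂_2 − rank ∂_3 = (6 − 5) − 0 = 1, and there is no ∂_3, so H_2 ≅ Z.

As a check, the Euler characteristic is 5 − 9 + 6 = 2, which agrees with 1 − 0 + 1 = 2.

H_0 ≅ Z,  H_1 = 0,  H_2 ≅ Z.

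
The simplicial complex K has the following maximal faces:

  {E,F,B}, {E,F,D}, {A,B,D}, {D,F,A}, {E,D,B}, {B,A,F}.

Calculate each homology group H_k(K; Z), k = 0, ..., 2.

H_0 = Z,  H_1 = 0,  H_2 = Z.

Fix the vertex order A < B < D < E < F and write every simplex with vertices in increasing order. Then dim K = 2 and the simplices of K are:

  0-simplices (5): A, B, D, E, F
  1-simplices (9): AB, AD, AF, BD, BE, BF, DE, DF, EF
  2-simplices (6): ABD, ABF, ADF, BDE, BEF, DEF

so the chain groups are C_0 ≅ Z^5, C_1 ≅ Z^9, C_2 ≅ Z^6.

Boundary ∂_1: C_1 → C_0 is given by ∂[p,q] = [q] − [p]. For instance
  ∂DF = F − D.
The resulting 5×9 matrix has rank 4, and its Smith normal form has invariant factors (1,1,1,1).

The boundary map ∂_2: C_2 → C_1 sends each 2-simplex [p,q,r] to [q,r] − [p,r] + [p,q]. For instance
  ∂DEF = EF − DF + DE,
  ∂BDE = DE − BE + BD.
As a 9×6 matrix over Z this has rank 5, with invariant factors (1,1,1,1,1).

From H_k ≅ ker(∂_k) / im(∂_{k+1}) we obtain:

  H_0: rank C_0 − rank ∂_1 = 5 − 4 = 1, and the invariant factors of ∂_1 are all 1, so H_0 ≅ Z.
  H_1: rank ker ∂_1 − rank ∂_2 = (9 − 4) − 5 = 0, and the invariant factors of ∂_2 are all 1, so H_1 ≅ 0.
  H_2: rank ker ∂_2 − rank ∂_3 = (6 − 5) − 0 = 1, and there is no ∂_3, so H_2 ≅ Z.

As a check, the Euler characteristic is 5 − 9 + 6 = 2, which agrees with 1 − 0 + 1 = 2.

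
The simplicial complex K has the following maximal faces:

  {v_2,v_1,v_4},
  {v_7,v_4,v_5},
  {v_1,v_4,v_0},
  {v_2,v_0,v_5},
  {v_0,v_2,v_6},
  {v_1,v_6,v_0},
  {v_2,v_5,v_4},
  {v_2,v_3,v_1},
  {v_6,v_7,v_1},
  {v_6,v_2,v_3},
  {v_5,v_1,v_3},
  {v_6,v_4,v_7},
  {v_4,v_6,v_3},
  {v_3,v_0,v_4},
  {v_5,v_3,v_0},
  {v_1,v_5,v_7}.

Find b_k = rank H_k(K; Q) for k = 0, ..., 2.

Fix the vertex order v_0 < v_1 < v_2 < v_3 < v_4 < v_5 < v_6 < v_7 and write every simplex with vertices in increasing order. Then dim K = 2 and the simplices of K are:

  0-simplices (8): [v_0], [v_1], [v_2], [v_3], [v_4], [v_5], [v_6], [v_7]
  1-simplices (24): (24 of them)
  2-simplices (16): (16 of them)

so the chain groups are C_0 ≅ Z^8, C_1 ≅ Z^24, C_2 ≅ Z^16.

Boundary ∂_1: C_1 → C_0 maps an edge to its endpoints' difference, ∂[p,q] = q − p.
The resulting 8×24 matrix has rank 7, and its Smith normal form has invariant factors (1,1,1,1,1,1,1).

∂_2: C_2 → C_1 sends each 2-simplex [p,q,r] to [q,r] − [p,r] + [p,q]. For instance
  ∂[v_0,v_3,v_4] = [v_3,v_4] − [v_0,v_4] + [v_0,v_3],
  ∂[v_4,v_5,v_7] = [v_5,v_7] − [v_4,v_7] + [v_4,v_5].
As a 24×16 matrix over Z this has rank 15, with invariant factors (1,1,1,1,1,1,1,1,1,1,1,1,1,1,1).

Computing H_k = (kernel of ∂_k) / (image of ∂_{k+1}):

  H_0: rank C_0 − rank ∂_1 = 8 − 7 = 1, and the invariant factors of ∂_1 are all 1, so H_0 = Z.
  H_1: rank ker ∂_1 − rank ∂_2 = (24 − 7) − 15 = 2, and the invariant factors of ∂_2 are all 1, so H_1 = Z^2.
  H_2: rank ker ∂_2 − rank ∂_3 = (16 − 15) − 0 = 1, and there is no ∂_3, so H_2 = Z.

(K is a triangulation of the torus T^2.)

Hence the Betti numbers are b_0 = 1, b_1 = 2, b_2 = 1.

b_0 = 1, b_1 = 2, b_2 = 1.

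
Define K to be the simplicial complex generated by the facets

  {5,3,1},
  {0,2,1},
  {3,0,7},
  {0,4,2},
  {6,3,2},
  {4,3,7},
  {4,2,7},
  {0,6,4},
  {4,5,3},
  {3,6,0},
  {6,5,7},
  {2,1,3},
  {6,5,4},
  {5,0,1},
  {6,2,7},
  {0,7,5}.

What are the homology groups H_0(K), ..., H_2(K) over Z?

H_0 ≅ Z,  H_1 ≅ Z^2,  H_2 ≅ Z.

We work with the vertex ordering 0 < 1 < 2 < 3 < 4 < 5 < 6 < 7. The simplices of K, each written with vertices in increasing order, are:

  0-simplices (8): [0], [1], [2], [3], [4], [5], [6], [7]
  1-simplices (24): (24 of them)
  2-simplices (16): [0,1,2], [0,1,5], [0,2,4], [0,3,6], [0,3,7], [0,4,6], [0,5,7], [1,2,3], [1,3,5], [2,3,6], [2,4,7], [2,6,7], [3,4,5], [3,4,7], [4,5,6], [5,6,7]

giving chain groups C_0 ≅ Z^8, C_1 ≅ Z^24, C_2 ≅ Z^16.

Boundary ∂_1: C_1 → C_0 maps an edge to its endpoints' difference, ∂[p,q] = q − p. For instance
  ∂[4,7] = [7] − [4].
As a 8×24 matrix over Z this has rank 7, with invariant factors (1,1,1,1,1,1,1).

The boundary map ∂_2: C_2 → C_1 acts by ∂[p,q,r] = [q,r] − [p,r] + [p,q]. For instance
  ∂[0,1,5] = [1,5] − [0,5] + [0,1],
  ∂[2,3,6] = [3,6] − [2,6] + [2,3].
As a 24×16 matrix over Z this has rank 15, with invariant factors (1,1,1,1,1,1,1,1,1,1,1,1,1,1,1).

Reading off H_k = ker ∂_k / im ∂_{k+1}:

  H_0: rank C_0 − rank ∂_1 = 8 − 7 = 1, and the invariant factors of ∂_1 are all 1, so H_0 = Z.
  H_1: rank ker ∂_1 − rank ∂_2 = (24 − 7) − 15 = 2, and the invariant factors of ∂_2 are all 1, so H_1 = Z^2.
  H_2: rank ker ∂_2 − rank ∂_3 = (16 − 15) − 0 = 1, and there is no ∂_3, so H_2 = Z.

As a check, the Euler characteristic is 8 − 24 + 16 = 0, which agrees with 1 − 2 + 1 = 0.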